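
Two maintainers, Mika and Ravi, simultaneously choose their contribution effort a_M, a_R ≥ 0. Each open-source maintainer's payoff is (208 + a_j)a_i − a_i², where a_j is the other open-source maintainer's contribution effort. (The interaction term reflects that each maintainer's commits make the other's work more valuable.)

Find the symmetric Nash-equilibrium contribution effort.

208

Mika's payoff is (208 + a_R)a_M − a_M².
∂π/∂a_M = 208 + a_R − 2a_M = 0, so a_M = 104 + 0.5a_R.
The game is symmetric, so in equilibrium a_R = a_M: the reaction function gives 0.5a_M = 104, hence a_M = 208.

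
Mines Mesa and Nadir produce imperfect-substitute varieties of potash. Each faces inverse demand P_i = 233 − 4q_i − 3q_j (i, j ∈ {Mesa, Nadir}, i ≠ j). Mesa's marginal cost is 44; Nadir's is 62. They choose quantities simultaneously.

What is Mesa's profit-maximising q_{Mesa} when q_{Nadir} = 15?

Mine Mesa's profit: π = q_{Mesa}(233 − 4q_{Mesa} − 3q_{Nadir}) − 44q_{Mesa}.
∂π/∂q_{Mesa} = 189 − 8q_{Mesa} − 3q_{Nadir} = 0 ⇒ q_{Mesa} = 23.625 − 0.375q_{Nadir}.
At q_{Nadir} = 15: q_{Mesa} = 23.625 − 0.375·15 = 18.

18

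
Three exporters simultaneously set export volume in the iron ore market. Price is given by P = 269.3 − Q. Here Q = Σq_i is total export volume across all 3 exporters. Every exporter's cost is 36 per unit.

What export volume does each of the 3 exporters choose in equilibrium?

A representative exporter's profit is π_i = q_i(269.3 − Q) − 36q_i, with Q = q_i + Σ_{j≠i} q_j.
First-order condition: 233.3 − 2q_i − Σ_{j≠i} q_j = 0.
With identical exporters, set every q_j = q: then 233.3 − 2q − 2q = 0, i.e. q = 233.3/4 = 58.325.

58.325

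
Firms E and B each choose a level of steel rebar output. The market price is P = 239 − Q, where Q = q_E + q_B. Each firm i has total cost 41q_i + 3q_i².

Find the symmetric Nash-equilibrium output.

Firm E's profit: π = q_E(239 − (q_E + q_B)) − 41q_E − 3q_E².
∂π/∂q_E = 198 − 8q_E − q_B = 0, so q_E = 24.75 − 0.125q_B.
By symmetry q_B = q_E; substituting into the reaction function, 1.125q_E = 24.75 and q_E = 22.

22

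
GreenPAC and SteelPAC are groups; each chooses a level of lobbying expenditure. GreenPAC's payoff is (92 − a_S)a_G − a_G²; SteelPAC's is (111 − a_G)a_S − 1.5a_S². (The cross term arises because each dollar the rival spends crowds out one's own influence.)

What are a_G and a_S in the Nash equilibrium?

Expanding GreenPAC's payoff: 92a_G − a_Sa_G − a_G².
∂π/∂a_G = 92 − a_S − 2a_G = 0, so a_G = 46 − 0.5a_S.
Likewise for SteelPAC: a_S = 37 − (1/3)a_G.
Solving the two reaction functions simultaneously: (1 − (−0.5)(−1/3))a_G = 46 − 0.5·37, so (5/6)a_G = 27.5 and a_G = 33.
Then a_S = 37 − (1/3)·33 = 26.

33, 26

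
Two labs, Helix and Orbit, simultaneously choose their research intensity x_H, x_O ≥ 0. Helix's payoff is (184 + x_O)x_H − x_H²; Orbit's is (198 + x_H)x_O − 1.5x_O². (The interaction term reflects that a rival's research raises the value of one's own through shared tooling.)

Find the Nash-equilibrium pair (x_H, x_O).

Expanding Helix's payoff: 184x_H + x_Ox_H − x_H².
∂π/∂x_H = 184 + x_O − 2x_H = 0, so x_H = 92 + 0.5x_O.
Likewise for Orbit: x_O = 66 + (1/3)x_H.
Solving the two reaction functions simultaneously: (1 − (0.5)(1/3))x_H = 92 + 0.5·66, so (5/6)x_H = 125 and x_H = 150.
Then x_O = 66 + (1/3)·150 = 116.

150, 116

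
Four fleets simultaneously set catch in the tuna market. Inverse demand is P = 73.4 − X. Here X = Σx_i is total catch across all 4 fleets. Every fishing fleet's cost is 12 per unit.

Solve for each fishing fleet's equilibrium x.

12.28

A representative fishing fleet's profit is π_i = x_i(73.4 − X) − 12x_i, with X = x_i + Σ_{j≠i} x_j.
First-order condition: 61.4 − 2x_i − Σ_{j≠i} x_j = 0.
With identical fishing fleets, set every x_j = x: then 61.4 − 2x − 3x = 0, i.e. x = 61.4/5 = 12.28.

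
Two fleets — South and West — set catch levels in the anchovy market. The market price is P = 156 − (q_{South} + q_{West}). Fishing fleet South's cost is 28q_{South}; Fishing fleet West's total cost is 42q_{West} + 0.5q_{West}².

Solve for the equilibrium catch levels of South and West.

Fishing fleet South's profit: π = q_{South}(156 − (q_{South} + q_{West})) − 28q_{South}.
∂π/∂q_{South} = 128 − 2q_{South} − q_{West} = 0, so q_{South} = 64 − 0.5q_{West}.
For West: ∂π/∂q_{West} = 114 − 3q_{West} − q_{South} = 0 ⇒ q_{West} = 38 − (1/3)q_{South}.
Plugging q_{West} into South's best response: q_{South} = 64 − 0.5(38 − (1/3)q_{South}) ⇒ (5/6)q_{South} = 45, so q_{South} = 54.
Then q_{West} = 38 − (1/3)·54 = 20.

54, 20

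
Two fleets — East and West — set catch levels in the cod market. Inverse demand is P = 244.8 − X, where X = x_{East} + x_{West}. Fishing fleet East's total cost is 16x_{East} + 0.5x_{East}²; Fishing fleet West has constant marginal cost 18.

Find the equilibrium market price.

108.32

Fishing fleet East's profit: π = x_{East}(244.8 − (x_{East} + x_{West})) − 16x_{East} − 0.5x_{East}².
∂π/∂x_{East} = 228.8 − 3x_{East} − x_{West} = 0, so x_{East} = 1144/15 − (1/3)x_{West}.
For West: ∂π/∂x_{West} = 226.8 − 2x_{West} − x_{East} = 0 ⇒ x_{West} = 113.4 − 0.5x_{East}.
Substituting the second reaction function into the first: x_{East} = 1144/15 − (1/3)(113.4 − 0.5x_{East}), which gives (5/6)x_{East} = 577/15 ⇒ x_{East} = 46.16.
Then x_{West} = 113.4 − 0.5·46.16 = 90.32.
Equilibrium price: P = 244.8 − 136.48 = 108.32.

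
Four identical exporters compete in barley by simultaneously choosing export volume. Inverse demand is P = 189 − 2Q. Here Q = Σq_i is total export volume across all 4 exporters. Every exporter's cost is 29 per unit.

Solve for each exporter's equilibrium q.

16

A representative exporter's profit is π_i = q_i(189 − 2Q) − 29q_i, with Q = q_i + Σ_{j≠i} q_j.
First-order condition: 160 − 4q_i − 2Σ_{j≠i} q_j = 0.
With identical exporters, set every q_j = q: then 160 − 4q − 6q = 0, i.e. q = 160/10 = 16.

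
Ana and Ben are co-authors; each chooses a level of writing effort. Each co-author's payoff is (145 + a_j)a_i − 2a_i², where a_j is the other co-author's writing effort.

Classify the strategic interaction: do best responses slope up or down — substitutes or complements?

Ana's payoff is (145 + a_B)a_A − 2a_A².
∂π/∂a_A = 145 + a_B − 4a_A = 0, so a_A = 36.25 + 0.25a_B.
The best-response slope da_A/da_B = 0.25 > 0: the reaction function is upward-sloping, so the choices are strategic complements.

strategic complements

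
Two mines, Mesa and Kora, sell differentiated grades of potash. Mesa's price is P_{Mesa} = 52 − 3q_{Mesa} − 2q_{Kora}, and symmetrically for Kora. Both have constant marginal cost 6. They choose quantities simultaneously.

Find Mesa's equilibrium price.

23.25

Mine Mesa's profit: π = q_{Mesa}(52 − 3q_{Mesa} − 2q_{Kora}) − 6q_{Mesa}.
∂π/∂q_{Mesa} = 46 − 6q_{Mesa} − 2q_{Kora} = 0 ⇒ q_{Mesa} = 23/3 − (1/3)q_{Kora}.
Setting q_{Mesa} = q_{Kora} in the reaction function: q_{Mesa} = 23/3 − (1/3)q_{Mesa}, so q_{Mesa} = (23/3) / (4/3) = 5.75.
P_{Mesa} = 52 − 3·5.75 − 2·5.75 = 23.25.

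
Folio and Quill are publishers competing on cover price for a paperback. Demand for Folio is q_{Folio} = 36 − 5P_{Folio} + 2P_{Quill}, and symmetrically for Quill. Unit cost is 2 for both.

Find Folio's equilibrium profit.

Folio's profit: π = (P_{Folio} − 2)(36 − 5P_{Folio} + 2P_{Quill}).
∂π/∂P_{Folio} = 46 − 10P_{Folio} + 2P_{Quill} = 0 ⇒ P_{Folio} = 4.6 + 0.2P_{Quill}.
Setting P_{Folio} = P_{Quill} in the reaction function: P_{Folio} = 4.6 + 0.2P_{Folio}, so P_{Folio} = 4.6 / 0.8 = 5.75.
q_{Folio} = 36 − 5·5.75 + 2·5.75 = 18.75.
Profit = (5.75 − 2)·18.75 = 70.3125.

70.3125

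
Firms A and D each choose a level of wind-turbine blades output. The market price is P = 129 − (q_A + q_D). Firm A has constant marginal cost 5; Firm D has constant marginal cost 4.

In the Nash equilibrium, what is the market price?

Firm A's profit: π = q_A(129 − (q_A + q_D)) − 5q_A.
∂π/∂q_A = 124 − 2q_A − q_D = 0, so q_A = 62 − 0.5q_D.
By the same steps for D: q_D = 62.5 − 0.5q_A.
Substituting the second reaction function into the first: q_A = 62 − 0.5(62.5 − 0.5q_A), which gives 0.75q_A = 30.75 ⇒ q_A = 41.
Then q_D = 62.5 − 0.5·41 = 42.
Equilibrium price: P = 129 − 83 = 46.

46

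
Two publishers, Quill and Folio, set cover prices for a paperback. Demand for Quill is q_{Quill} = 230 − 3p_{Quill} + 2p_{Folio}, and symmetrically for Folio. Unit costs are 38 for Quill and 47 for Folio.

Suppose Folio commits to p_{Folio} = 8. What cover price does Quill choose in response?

60

Quill's profit: π = (p_{Quill} − 38)(230 − 3p_{Quill} + 2p_{Folio}).
∂π/∂p_{Quill} = 344 − 6p_{Quill} + 2p_{Folio} = 0 ⇒ p_{Quill} = 172/3 + (1/3)p_{Folio}.
At p_{Folio} = 8: p_{Quill} = 172/3 + (1/3)·8 = 60.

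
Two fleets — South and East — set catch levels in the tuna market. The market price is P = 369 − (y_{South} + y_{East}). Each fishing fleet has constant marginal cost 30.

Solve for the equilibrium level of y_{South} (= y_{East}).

113

Fishing fleet South's profit: π = y_{South}(369 − (y_{South} + y_{East})) − 30y_{South}.
∂π/∂y_{South} = 339 − 2y_{South} − y_{East} = 0, so y_{South} = 169.5 − 0.5y_{East}.
Setting y_{South} = y_{East} in the reaction function: y_{South} = 169.5 − 0.5y_{South}, so y_{South} = 169.5 / 1.5 = 113.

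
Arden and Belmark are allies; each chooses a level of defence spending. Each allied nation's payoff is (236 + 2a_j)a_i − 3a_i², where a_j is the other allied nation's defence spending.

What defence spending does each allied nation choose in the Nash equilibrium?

59

Arden's payoff is (236 + 2a_B)a_A − 3a_A².
∂π/∂a_A = 236 + 2a_B − 6a_A = 0, so a_A = 118/3 + (1/3)a_B.
Setting a_A = a_B in the reaction function: a_A = 118/3 + (1/3)a_A, so a_A = (118/3) / (2/3) = 59.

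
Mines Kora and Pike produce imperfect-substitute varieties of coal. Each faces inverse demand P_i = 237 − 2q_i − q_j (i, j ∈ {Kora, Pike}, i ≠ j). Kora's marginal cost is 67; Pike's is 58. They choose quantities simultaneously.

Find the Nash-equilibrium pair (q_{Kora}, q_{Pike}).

33.4, 36.4

Mine Kora's profit: π = q_{Kora}(237 − 2q_{Kora} − q_{Pike}) − 67q_{Kora}.
∂π/∂q_{Kora} = 170 − 4q_{Kora} − q_{Pike} = 0 ⇒ q_{Kora} = 42.5 − 0.25q_{Pike}.
Similarly q_{Pike} = 44.75 − 0.25q_{Kora}.
Solving the two reaction functions simultaneously: (1 − (−0.25)(−0.25))q_{Kora} = 42.5 − 0.25·44.75, so 0.9375q_{Kora} = 31.3125 and q_{Kora} = 33.4.
Then q_{Pike} = 44.75 − 0.25·33.4 = 36.4.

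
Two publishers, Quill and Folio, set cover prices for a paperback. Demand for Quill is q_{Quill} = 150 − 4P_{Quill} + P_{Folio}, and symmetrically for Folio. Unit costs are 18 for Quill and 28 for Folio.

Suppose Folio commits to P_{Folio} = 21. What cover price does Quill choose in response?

Quill's profit: π = (P_{Quill} − 18)(150 − 4P_{Quill} + P_{Folio}).
∂π/∂P_{Quill} = 222 − 8P_{Quill} + P_{Folio} = 0 ⇒ P_{Quill} = 27.75 + 0.125P_{Folio}.
At P_{Folio} = 21: P_{Quill} = 27.75 + 0.125·21 = 30.375.

30.375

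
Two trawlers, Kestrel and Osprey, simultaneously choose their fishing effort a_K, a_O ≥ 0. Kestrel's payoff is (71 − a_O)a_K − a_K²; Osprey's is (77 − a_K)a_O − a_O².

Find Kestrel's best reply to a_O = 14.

28.5

Expanding Kestrel's payoff: 71a_K − a_Oa_K − a_K².
∂π/∂a_K = 71 − a_O − 2a_K = 0, so a_K = 35.5 − 0.5a_O.
At a_O = 14: a_K = 35.5 − 0.5·14 = 28.5.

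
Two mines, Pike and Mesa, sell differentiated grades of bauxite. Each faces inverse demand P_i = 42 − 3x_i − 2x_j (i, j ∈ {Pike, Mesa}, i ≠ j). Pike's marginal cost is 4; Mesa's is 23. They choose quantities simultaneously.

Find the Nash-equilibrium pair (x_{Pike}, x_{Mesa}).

Mine Pike's profit: π = x_{Pike}(42 − 3x_{Pike} − 2x_{Mesa}) − 4x_{Pike}.
∂π/∂x_{Pike} = 38 − 6x_{Pike} − 2x_{Mesa} = 0 ⇒ x_{Pike} = 19/3 − (1/3)x_{Mesa}.
Similarly x_{Mesa} = 19/6 − (1/3)x_{Pike}.
Plugging x_{Mesa} into Pike's best response: x_{Pike} = 19/3 − (1/3)(19/6 − (1/3)x_{Pike}) ⇒ (8/9)x_{Pike} = 95/18, so x_{Pike} = 5.9375.
Then x_{Mesa} = 19/6 − (1/3)·5.9375 = 1.1875.

5.9375, 1.1875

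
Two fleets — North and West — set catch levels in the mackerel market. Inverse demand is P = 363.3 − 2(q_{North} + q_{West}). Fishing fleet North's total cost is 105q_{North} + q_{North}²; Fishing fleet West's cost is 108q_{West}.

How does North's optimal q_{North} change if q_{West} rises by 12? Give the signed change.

Fishing fleet North's profit: π = q_{North}(363.3 − 2(q_{North} + q_{West})) − 105q_{North} − q_{North}².
∂π/∂q_{North} = 258.3 − 6q_{North} − 2q_{West} = 0, so q_{North} = 43.05 − (1/3)q_{West}.
The reaction-function slope is −1/3, so a 12-unit rise in q_{West} moves q_{North} by −1/3 × 12 = −4. North's best response falls — the actions are strategic substitutes.

-4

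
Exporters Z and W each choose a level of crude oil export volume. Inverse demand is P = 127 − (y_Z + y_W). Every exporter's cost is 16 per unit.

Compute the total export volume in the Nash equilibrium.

Exporter Z's profit: π = y_Z(127 − (y_Z + y_W)) − 16y_Z.
∂π/∂y_Z = 111 − 2y_Z − y_W = 0, so y_Z = 55.5 − 0.5y_W.
By symmetry y_W = y_Z; substituting into the reaction function, 1.5y_Z = 55.5 and y_Z = 37.
Total export volume: 37 + 37 = 74.

74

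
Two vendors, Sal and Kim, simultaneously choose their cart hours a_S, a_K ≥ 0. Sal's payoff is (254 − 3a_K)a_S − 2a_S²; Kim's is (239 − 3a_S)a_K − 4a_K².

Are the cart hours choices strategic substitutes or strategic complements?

Expanding Sal's payoff: 254a_S − 3a_Ka_S − 2a_S².
∂π/∂a_S = 254 − 3a_K − 4a_S = 0, so a_S = 63.5 − 0.75a_K.
The best-response slope da_S/da_K = −0.75 < 0: the reaction function is downward-sloping, so the choices are strategic substitutes.

strategic substitutes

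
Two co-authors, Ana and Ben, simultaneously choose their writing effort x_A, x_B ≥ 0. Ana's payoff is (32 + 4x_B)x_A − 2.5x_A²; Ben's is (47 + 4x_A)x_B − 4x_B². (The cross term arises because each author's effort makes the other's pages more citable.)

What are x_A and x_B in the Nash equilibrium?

18.5, 15.125

Expanding Ana's payoff: 32x_A + 4x_Bx_A − 2.5x_A².
∂π/∂x_A = 32 + 4x_B − 5x_A = 0, so x_A = 6.4 + 0.8x_B.
Likewise for Ben: x_B = 5.875 + 0.5x_A.
Solving the two reaction functions simultaneously: (1 − (0.8)(0.5))x_A = 6.4 + 0.8·5.875, so 0.6x_A = 11.1 and x_A = 18.5.
Then x_B = 5.875 + 0.5·18.5 = 15.125.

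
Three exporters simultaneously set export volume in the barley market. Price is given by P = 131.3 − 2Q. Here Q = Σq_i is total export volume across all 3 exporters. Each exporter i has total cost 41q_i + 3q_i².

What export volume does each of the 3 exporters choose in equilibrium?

A representative exporter's profit is π_i = q_i(131.3 − 2Q) − 41q_i − 3q_i², with Q = q_i + Σ_{j≠i} q_j.
First-order condition: 90.3 − 10q_i − 2Σ_{j≠i} q_j = 0.
Imposing symmetry (q_j = q for all j) turns Σ_{j≠i} q_j into 2q, so 90.3 = 14q and q = 6.45.

6.45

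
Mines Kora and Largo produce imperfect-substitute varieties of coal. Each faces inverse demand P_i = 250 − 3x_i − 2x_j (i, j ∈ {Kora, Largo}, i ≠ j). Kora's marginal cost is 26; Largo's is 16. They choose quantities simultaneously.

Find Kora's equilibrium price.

Mine Kora's profit: π = x_{Kora}(250 − 3x_{Kora} − 2x_{Largo}) − 26x_{Kora}.
∂π/∂x_{Kora} = 224 − 6x_{Kora} − 2x_{Largo} = 0 ⇒ x_{Kora} = 112/3 − (1/3)x_{Largo}.
Similarly x_{Largo} = 39 − (1/3)x_{Kora}.
Solving the two reaction functions simultaneously: (1 − (−1/3)(−1/3))x_{Kora} = 112/3 − (1/3)·39, so (8/9)x_{Kora} = 73/3 and x_{Kora} = 27.375.
Then x_{Largo} = 39 − (1/3)·27.375 = 29.875.
P_{Kora} = 250 − 3·27.375 − 2·29.875 = 108.125.

108.125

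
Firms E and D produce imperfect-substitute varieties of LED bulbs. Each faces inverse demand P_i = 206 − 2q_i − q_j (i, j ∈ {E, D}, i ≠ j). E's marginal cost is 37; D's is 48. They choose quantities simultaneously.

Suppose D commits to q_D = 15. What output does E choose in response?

38.5

Firm E's profit: π = q_E(206 − 2q_E − q_D) − 37q_E.
∂π/∂q_E = 169 − 4q_E − q_D = 0 ⇒ q_E = 42.25 − 0.25q_D.
At q_D = 15: q_E = 42.25 − 0.25·15 = 38.5.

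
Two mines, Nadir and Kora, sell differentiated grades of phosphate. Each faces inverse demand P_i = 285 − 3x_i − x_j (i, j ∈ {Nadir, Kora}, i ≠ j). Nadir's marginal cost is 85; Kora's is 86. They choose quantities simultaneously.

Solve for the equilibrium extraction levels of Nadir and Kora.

Mine Nadir's profit: π = x_{Nadir}(285 − 3x_{Nadir} − x_{Kora}) − 85x_{Nadir}.
∂π/∂x_{Nadir} = 200 − 6x_{Nadir} − x_{Kora} = 0 ⇒ x_{Nadir} = 100/3 − (1/6)x_{Kora}.
Similarly x_{Kora} = 199/6 − (1/6)x_{Nadir}.
Plugging x_{Kora} into Nadir's best response: x_{Nadir} = 100/3 − (1/6)(199/6 − (1/6)x_{Nadir}) ⇒ (35/36)x_{Nadir} = 1001/36, so x_{Nadir} = 28.6.
Then x_{Kora} = 199/6 − (1/6)·28.6 = 28.4.

28.6, 28.4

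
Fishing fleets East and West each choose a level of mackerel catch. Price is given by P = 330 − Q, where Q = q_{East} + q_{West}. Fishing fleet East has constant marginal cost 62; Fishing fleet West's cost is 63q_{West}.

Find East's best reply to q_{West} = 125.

71.5

Fishing fleet East's profit: π = q_{East}(330 − (q_{East} + q_{West})) − 62q_{East}.
∂π/∂q_{East} = 268 − 2q_{East} − q_{West} = 0, so q_{East} = 134 − 0.5q_{West}.
At q_{West} = 125: q_{East} = 134 − 0.5·125 = 71.5.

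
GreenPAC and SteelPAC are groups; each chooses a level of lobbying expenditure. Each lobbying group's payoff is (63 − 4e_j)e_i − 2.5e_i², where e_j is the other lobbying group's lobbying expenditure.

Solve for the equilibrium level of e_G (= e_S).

GreenPAC's payoff is (63 − 4e_S)e_G − 2.5e_G².
∂π/∂e_G = 63 − 4e_S − 5e_G = 0, so e_G = 12.6 − 0.8e_S.
The game is symmetric, so in equilibrium e_S = e_G: the reaction function gives 1.8e_G = 12.6, hence e_G = 7.

7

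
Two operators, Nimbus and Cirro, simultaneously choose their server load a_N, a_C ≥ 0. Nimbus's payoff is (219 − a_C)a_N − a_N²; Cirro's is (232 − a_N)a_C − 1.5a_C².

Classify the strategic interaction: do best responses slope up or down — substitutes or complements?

Expanding Nimbus's payoff: 219a_N − a_Ca_N − a_N².
∂π/∂a_N = 219 − a_C − 2a_N = 0, so a_N = 109.5 − 0.5a_C.
The best-response slope da_N/da_C = −0.5 < 0: the reaction function is downward-sloping, so the choices are strategic substitutes.

strategic substitutes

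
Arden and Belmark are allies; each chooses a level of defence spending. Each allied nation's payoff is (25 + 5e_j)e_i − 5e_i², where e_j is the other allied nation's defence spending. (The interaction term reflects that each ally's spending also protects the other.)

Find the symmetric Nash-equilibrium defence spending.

Arden's payoff is (25 + 5e_B)e_A − 5e_A².
∂π/∂e_A = 25 + 5e_B − 10e_A = 0, so e_A = 2.5 + 0.5e_B.
The game is symmetric, so in equilibrium e_B = e_A: the reaction function gives 0.5e_A = 2.5, hence e_A = 5.

5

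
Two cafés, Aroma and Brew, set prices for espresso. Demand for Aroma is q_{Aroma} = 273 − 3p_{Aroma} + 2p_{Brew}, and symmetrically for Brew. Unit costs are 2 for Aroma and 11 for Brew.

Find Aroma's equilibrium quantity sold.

208.3125

Aroma's profit: π = (p_{Aroma} − 2)(273 − 3p_{Aroma} + 2p_{Brew}).
∂π/∂p_{Aroma} = 279 − 6p_{Aroma} + 2p_{Brew} = 0 ⇒ p_{Aroma} = 46.5 + (1/3)p_{Brew}.
Similarly p_{Brew} = 51 + (1/3)p_{Aroma}.
Plugging p_{Brew} into Aroma's best response: p_{Aroma} = 46.5 + (1/3)(51 + (1/3)p_{Aroma}) ⇒ (8/9)p_{Aroma} = 63.5, so p_{Aroma} = 71.4375.
Then p_{Brew} = 51 + (1/3)·71.4375 = 74.8125.
q_{Aroma} = 273 − 3·71.4375 + 2·74.8125 = 208.3125.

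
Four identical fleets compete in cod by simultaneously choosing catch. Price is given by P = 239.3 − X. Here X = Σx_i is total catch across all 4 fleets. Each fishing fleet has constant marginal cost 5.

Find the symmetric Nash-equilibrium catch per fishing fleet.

46.86

A representative fishing fleet's profit is π_i = x_i(239.3 − X) − 5x_i, with X = x_i + Σ_{j≠i} x_j.
First-order condition: 234.3 − 2x_i − Σ_{j≠i} x_j = 0.
With identical fishing fleets, set every x_j = x: then 234.3 − 2x − 3x = 0, i.e. x = 234.3/5 = 46.86.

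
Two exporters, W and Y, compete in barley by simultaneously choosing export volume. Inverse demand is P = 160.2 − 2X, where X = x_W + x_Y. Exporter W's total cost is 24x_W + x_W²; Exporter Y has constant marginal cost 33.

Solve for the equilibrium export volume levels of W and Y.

14.52, 24.54

Exporter W's profit: π = x_W(160.2 − 2(x_W + x_Y)) − 24x_W − x_W².
∂π/∂x_W = 136.2 − 6x_W − 2x_Y = 0, so x_W = 22.7 − (1/3)x_Y.
For Y: ∂π/∂x_Y = 127.2 − 4x_Y − 2x_W = 0 ⇒ x_Y = 31.8 − 0.5x_W.
Plugging x_Y into W's best response: x_W = 22.7 − (1/3)(31.8 − 0.5x_W) ⇒ (5/6)x_W = 12.1, so x_W = 14.52.
Then x_Y = 31.8 − 0.5·14.52 = 24.54.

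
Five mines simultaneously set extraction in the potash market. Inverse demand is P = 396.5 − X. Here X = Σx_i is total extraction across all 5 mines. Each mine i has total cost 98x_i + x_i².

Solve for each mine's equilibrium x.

37.3125

A representative mine's profit is π_i = x_i(396.5 − X) − 98x_i − x_i², with X = x_i + Σ_{j≠i} x_j.
First-order condition: 298.5 − 4x_i − Σ_{j≠i} x_j = 0.
Imposing symmetry (x_j = x for all j) turns Σ_{j≠i} x_j into 4x, so 298.5 = 8x and x = 37.3125.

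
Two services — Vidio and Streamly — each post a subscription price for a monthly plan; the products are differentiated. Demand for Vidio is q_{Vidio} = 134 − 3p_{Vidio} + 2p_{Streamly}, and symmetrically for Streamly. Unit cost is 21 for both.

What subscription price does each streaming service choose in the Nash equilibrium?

49.25

Vidio's profit: π = (p_{Vidio} − 21)(134 − 3p_{Vidio} + 2p_{Streamly}).
∂π/∂p_{Vidio} = 197 − 6p_{Vidio} + 2p_{Streamly} = 0 ⇒ p_{Vidio} = 197/6 + (1/3)p_{Streamly}.
By symmetry p_{Streamly} = p_{Vidio}; substituting into the reaction function, (2/3)p_{Vidio} = 197/6 and p_{Vidio} = 49.25.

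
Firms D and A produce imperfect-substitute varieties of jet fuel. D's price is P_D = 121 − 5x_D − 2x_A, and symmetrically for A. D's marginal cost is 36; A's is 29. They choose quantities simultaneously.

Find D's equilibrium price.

70.6875

Firm D's profit: π = x_D(121 − 5x_D − 2x_A) − 36x_D.
∂π/∂x_D = 85 − 10x_D − 2x_A = 0 ⇒ x_D = 8.5 − 0.2x_A.
Similarly x_A = 9.2 − 0.2x_D.
Substituting the second reaction function into the first: x_D = 8.5 − 0.2(9.2 − 0.2x_D), which gives 0.96x_D = 6.66 ⇒ x_D = 6.9375.
Then x_A = 9.2 − 0.2·6.9375 = 7.8125.
P_D = 121 − 5·6.9375 − 2·7.8125 = 70.6875.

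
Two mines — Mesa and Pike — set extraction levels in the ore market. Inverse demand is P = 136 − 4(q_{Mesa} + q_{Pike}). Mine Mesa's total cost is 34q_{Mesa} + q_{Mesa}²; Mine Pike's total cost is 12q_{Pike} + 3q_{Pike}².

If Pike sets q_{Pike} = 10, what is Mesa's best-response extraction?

6.2

Mine Mesa's profit: π = q_{Mesa}(136 − 4(q_{Mesa} + q_{Pike})) − 34q_{Mesa} − q_{Mesa}².
∂π/∂q_{Mesa} = 102 − 10q_{Mesa} − 4q_{Pike} = 0, so q_{Mesa} = 10.2 − 0.4q_{Pike}.
At q_{Pike} = 10: q_{Mesa} = 10.2 − 0.4·10 = 6.2.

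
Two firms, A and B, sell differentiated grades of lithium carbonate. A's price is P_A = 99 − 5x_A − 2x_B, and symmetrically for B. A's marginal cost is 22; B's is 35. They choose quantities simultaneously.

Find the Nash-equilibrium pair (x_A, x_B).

Firm A's profit: π = x_A(99 − 5x_A − 2x_B) − 22x_A.
∂π/∂x_A = 77 − 10x_A − 2x_B = 0 ⇒ x_A = 7.7 − 0.2x_B.
Similarly x_B = 6.4 − 0.2x_A.
Substituting the second reaction function into the first: x_A = 7.7 − 0.2(6.4 − 0.2x_A), which gives 0.96x_A = 6.42 ⇒ x_A = 6.6875.
Then x_B = 6.4 − 0.2·6.6875 = 5.0625.

6.6875, 5.0625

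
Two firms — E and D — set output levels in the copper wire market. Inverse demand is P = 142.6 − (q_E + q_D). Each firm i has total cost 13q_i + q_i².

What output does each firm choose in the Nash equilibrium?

25.92

Firm E's profit: π = q_E(142.6 − (q_E + q_D)) − 13q_E − q_E².
∂π/∂q_E = 129.6 − 4q_E − q_D = 0, so q_E = 32.4 − 0.25q_D.
The game is symmetric, so in equilibrium q_D = q_E: the reaction function gives 1.25q_E = 32.4, hence q_E = 25.92.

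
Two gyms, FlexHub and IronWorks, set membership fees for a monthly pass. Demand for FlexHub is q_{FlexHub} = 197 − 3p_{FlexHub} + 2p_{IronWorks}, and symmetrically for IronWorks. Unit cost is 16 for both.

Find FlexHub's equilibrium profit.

FlexHub's profit: π = (p_{FlexHub} − 16)(197 − 3p_{FlexHub} + 2p_{IronWorks}).
∂π/∂p_{FlexHub} = 245 − 6p_{FlexHub} + 2p_{IronWorks} = 0 ⇒ p_{FlexHub} = 245/6 + (1/3)p_{IronWorks}.
By symmetry p_{IronWorks} = p_{FlexHub}; substituting into the reaction function, (2/3)p_{FlexHub} = 245/6 and p_{FlexHub} = 61.25.
q_{FlexHub} = 197 − 3·61.25 + 2·61.25 = 135.75.
Profit = (61.25 − 16)·135.75 = 6142.6875.

6142.6875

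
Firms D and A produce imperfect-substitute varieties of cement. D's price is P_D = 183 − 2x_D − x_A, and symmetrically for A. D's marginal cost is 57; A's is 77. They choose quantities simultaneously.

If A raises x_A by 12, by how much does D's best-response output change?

-3

Firm D's profit: π = x_D(183 − 2x_D − x_A) − 57x_D.
∂π/∂x_D = 126 − 4x_D − x_A = 0 ⇒ x_D = 31.5 − 0.25x_A.
The reaction-function slope is −0.25, so a 12-unit rise in x_A moves x_D by −0.25 × 12 = −3. D's best response falls — the actions are strategic substitutes.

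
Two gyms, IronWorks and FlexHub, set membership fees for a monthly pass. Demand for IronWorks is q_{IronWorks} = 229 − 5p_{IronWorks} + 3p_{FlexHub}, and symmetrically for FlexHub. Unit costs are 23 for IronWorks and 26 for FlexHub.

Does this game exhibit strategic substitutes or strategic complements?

IronWorks's profit: π = (p_{IronWorks} − 23)(229 − 5p_{IronWorks} + 3p_{FlexHub}).
∂π/∂p_{IronWorks} = 344 − 10p_{IronWorks} + 3p_{FlexHub} = 0 ⇒ p_{IronWorks} = 34.4 + 0.3p_{FlexHub}.
The best-response slope dp_{IronWorks}/dp_{FlexHub} = 0.3 > 0: the reaction function is upward-sloping, so the choices are strategic complements.

strategic complements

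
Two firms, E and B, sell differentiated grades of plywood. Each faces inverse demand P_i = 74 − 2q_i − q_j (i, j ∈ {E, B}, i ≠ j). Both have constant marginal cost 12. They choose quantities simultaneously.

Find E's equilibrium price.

Firm E's profit: π = q_E(74 − 2q_E − q_B) − 12q_E.
∂π/∂q_E = 62 − 4q_E − q_B = 0 ⇒ q_E = 15.5 − 0.25q_B.
Setting q_E = q_B in the reaction function: q_E = 15.5 − 0.25q_E, so q_E = 15.5 / 1.25 = 12.4.
P_E = 74 − 2·12.4 − 12.4 = 36.8.

36.8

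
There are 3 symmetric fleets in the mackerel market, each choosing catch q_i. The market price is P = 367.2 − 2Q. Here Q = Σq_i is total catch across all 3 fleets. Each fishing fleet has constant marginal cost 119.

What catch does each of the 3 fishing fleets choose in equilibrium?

31.025

A representative fishing fleet's profit is π_i = q_i(367.2 − 2Q) − 119q_i, with Q = q_i + Σ_{j≠i} q_j.
First-order condition: 248.2 − 4q_i − 2Σ_{j≠i} q_j = 0.
With identical fishing fleets, set every q_j = q: then 248.2 − 4q − 4q = 0, i.e. q = 248.2/8 = 31.025.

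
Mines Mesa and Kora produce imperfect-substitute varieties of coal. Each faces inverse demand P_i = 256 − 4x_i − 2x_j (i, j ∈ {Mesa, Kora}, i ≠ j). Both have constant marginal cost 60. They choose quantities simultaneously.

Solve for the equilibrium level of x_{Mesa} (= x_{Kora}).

19.6

Mine Mesa's profit: π = x_{Mesa}(256 − 4x_{Mesa} − 2x_{Kora}) − 60x_{Mesa}.
∂π/∂x_{Mesa} = 196 − 8x_{Mesa} − 2x_{Kora} = 0 ⇒ x_{Mesa} = 24.5 − 0.25x_{Kora}.
The game is symmetric, so in equilibrium x_{Kora} = x_{Mesa}: the reaction function gives 1.25x_{Mesa} = 24.5, hence x_{Mesa} = 19.6.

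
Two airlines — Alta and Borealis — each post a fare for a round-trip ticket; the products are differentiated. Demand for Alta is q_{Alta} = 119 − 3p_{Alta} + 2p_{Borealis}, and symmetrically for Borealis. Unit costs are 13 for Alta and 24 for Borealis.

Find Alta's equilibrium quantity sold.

Alta's profit: π = (p_{Alta} − 13)(119 − 3p_{Alta} + 2p_{Borealis}).
∂π/∂p_{Alta} = 158 − 6p_{Alta} + 2p_{Borealis} = 0 ⇒ p_{Alta} = 79/3 + (1/3)p_{Borealis}.
Similarly p_{Borealis} = 191/6 + (1/3)p_{Alta}.
Plugging p_{Borealis} into Alta's best response: p_{Alta} = 79/3 + (1/3)(191/6 + (1/3)p_{Alta}) ⇒ (8/9)p_{Alta} = 665/18, so p_{Alta} = 41.5625.
Then p_{Borealis} = 191/6 + (1/3)·41.5625 = 45.6875.
q_{Alta} = 119 − 3·41.5625 + 2·45.6875 = 85.6875.

85.6875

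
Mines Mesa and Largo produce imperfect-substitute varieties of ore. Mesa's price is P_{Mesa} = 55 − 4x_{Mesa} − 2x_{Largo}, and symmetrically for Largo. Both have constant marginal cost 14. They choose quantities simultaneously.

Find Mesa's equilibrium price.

Mine Mesa's profit: π = x_{Mesa}(55 − 4x_{Mesa} − 2x_{Largo}) − 14x_{Mesa}.
∂π/∂x_{Mesa} = 41 − 8x_{Mesa} − 2x_{Largo} = 0 ⇒ x_{Mesa} = 5.125 − 0.25x_{Largo}.
The game is symmetric, so in equilibrium x_{Largo} = x_{Mesa}: the reaction function gives 1.25x_{Mesa} = 5.125, hence x_{Mesa} = 4.1.
P_{Mesa} = 55 − 4·4.1 − 2·4.1 = 30.4.

30.4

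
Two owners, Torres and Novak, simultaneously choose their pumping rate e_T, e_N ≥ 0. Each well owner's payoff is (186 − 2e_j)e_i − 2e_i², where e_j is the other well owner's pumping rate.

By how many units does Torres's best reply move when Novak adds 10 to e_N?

Torres's payoff is (186 − 2e_N)e_T − 2e_T².
∂π/∂e_T = 186 − 2e_N − 4e_T = 0, so e_T = 46.5 − 0.5e_N.
The reaction-function slope is −0.5, so a 10-unit rise in e_N moves e_T by −0.5 × 10 = −5. Torres's best response falls — the actions are strategic substitutes.

-5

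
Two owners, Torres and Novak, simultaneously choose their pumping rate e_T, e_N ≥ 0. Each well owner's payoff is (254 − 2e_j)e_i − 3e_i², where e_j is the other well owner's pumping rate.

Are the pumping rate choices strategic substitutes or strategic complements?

strategic substitutes

Torres's payoff is (254 − 2e_N)e_T − 3e_T².
∂π/∂e_T = 254 − 2e_N − 6e_T = 0, so e_T = 127/3 − (1/3)e_N.
The best-response slope de_T/de_N = −1/3 < 0: the reaction function is downward-sloping, so the choices are strategic substitutes.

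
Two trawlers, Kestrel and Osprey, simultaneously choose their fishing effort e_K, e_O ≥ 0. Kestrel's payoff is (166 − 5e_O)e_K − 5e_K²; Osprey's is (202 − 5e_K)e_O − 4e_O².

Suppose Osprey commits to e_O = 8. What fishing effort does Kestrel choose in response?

12.6

Expanding Kestrel's payoff: 166e_K − 5e_Oe_K − 5e_K².
∂π/∂e_K = 166 − 5e_O − 10e_K = 0, so e_K = 16.6 − 0.5e_O.
At e_O = 8: e_K = 16.6 − 0.5·8 = 12.6.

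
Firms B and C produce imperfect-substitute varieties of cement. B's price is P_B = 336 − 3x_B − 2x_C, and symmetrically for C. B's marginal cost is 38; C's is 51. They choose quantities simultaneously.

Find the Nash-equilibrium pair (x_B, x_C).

Firm B's profit: π = x_B(336 − 3x_B − 2x_C) − 38x_B.
∂π/∂x_B = 298 − 6x_B − 2x_C = 0 ⇒ x_B = 149/3 − (1/3)x_C.
Similarly x_C = 47.5 − (1/3)x_B.
Plugging x_C into B's best response: x_B = 149/3 − (1/3)(47.5 − (1/3)x_B) ⇒ (8/9)x_B = 203/6, so x_B = 38.0625.
Then x_C = 47.5 − (1/3)·38.0625 = 34.8125.

38.0625, 34.8125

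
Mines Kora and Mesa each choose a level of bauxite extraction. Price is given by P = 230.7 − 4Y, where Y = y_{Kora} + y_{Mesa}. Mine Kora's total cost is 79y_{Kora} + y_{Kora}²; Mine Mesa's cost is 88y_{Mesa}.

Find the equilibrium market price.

Mine Kora's profit: π = y_{Kora}(230.7 − 4(y_{Kora} + y_{Mesa})) − 79y_{Kora} − y_{Kora}².
∂π/∂y_{Kora} = 151.7 − 10y_{Kora} − 4y_{Mesa} = 0, so y_{Kora} = 15.17 − 0.4y_{Mesa}.
For Mesa: ∂π/∂y_{Mesa} = 142.7 − 8y_{Mesa} − 4y_{Kora} = 0 ⇒ y_{Mesa} = 17.8375 − 0.5y_{Kora}.
Solving the two reaction functions simultaneously: (1 − (−0.4)(−0.5))y_{Kora} = 15.17 − 0.4·17.8375, so 0.8y_{Kora} = 8.035 and y_{Kora} = 1607/160.
Then y_{Mesa} = 17.8375 − 0.5·(1607/160) = 4101/320.
Equilibrium price: P = 230.7 − 4·(1463/64) = 139.2625.

139.2625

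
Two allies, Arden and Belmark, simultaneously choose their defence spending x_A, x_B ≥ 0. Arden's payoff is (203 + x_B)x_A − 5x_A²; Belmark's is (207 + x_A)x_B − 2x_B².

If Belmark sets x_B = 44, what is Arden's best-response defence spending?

Expanding Arden's payoff: 203x_A + x_Bx_A − 5x_A².
∂π/∂x_A = 203 + x_B − 10x_A = 0, so x_A = 20.3 + 0.1x_B.
At x_B = 44: x_A = 20.3 + 0.1·44 = 24.7.

24.7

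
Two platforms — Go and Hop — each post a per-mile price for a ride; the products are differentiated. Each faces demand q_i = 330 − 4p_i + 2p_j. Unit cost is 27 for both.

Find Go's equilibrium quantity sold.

184

Go's profit: π = (p_{Go} − 27)(330 − 4p_{Go} + 2p_{Hop}).
∂π/∂p_{Go} = 438 − 8p_{Go} + 2p_{Hop} = 0 ⇒ p_{Go} = 54.75 + 0.25p_{Hop}.
By symmetry p_{Hop} = p_{Go}; substituting into the reaction function, 0.75p_{Go} = 54.75 and p_{Go} = 73.
q_{Go} = 330 − 4·73 + 2·73 = 184.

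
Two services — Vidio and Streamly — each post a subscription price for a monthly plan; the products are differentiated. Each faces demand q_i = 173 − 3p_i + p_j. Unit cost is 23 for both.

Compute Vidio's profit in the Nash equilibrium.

1935.48

Vidio's profit: π = (p_{Vidio} − 23)(173 − 3p_{Vidio} + p_{Streamly}).
∂π/∂p_{Vidio} = 242 − 6p_{Vidio} + p_{Streamly} = 0 ⇒ p_{Vidio} = 121/3 + (1/6)p_{Streamly}.
The game is symmetric, so in equilibrium p_{Streamly} = p_{Vidio}: the reaction function gives (5/6)p_{Vidio} = 121/3, hence p_{Vidio} = 48.4.
q_{Vidio} = 173 − 3·48.4 + 48.4 = 76.2.
Profit = (48.4 − 23)·76.2 = 1935.48.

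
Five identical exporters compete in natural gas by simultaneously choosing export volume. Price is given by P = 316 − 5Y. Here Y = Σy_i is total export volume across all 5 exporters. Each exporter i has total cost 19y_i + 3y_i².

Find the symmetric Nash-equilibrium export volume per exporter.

A representative exporter's profit is π_i = y_i(316 − 5Y) − 19y_i − 3y_i², with Y = y_i + Σ_{j≠i} y_j.
First-order condition: 297 − 16y_i − 5Σ_{j≠i} y_j = 0.
Imposing symmetry (y_j = y for all j) turns Σ_{j≠i} y_j into 4y, so 297 = 36y and y = 8.25.

8.25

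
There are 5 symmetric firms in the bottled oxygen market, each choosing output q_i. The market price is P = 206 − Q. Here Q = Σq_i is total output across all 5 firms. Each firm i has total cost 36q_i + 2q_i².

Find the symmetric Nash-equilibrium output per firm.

A representative firm's profit is π_i = q_i(206 − Q) − 36q_i − 2q_i², with Q = q_i + Σ_{j≠i} q_j.
First-order condition: 170 − 6q_i − Σ_{j≠i} q_j = 0.
Imposing symmetry (q_j = q for all j) turns Σ_{j≠i} q_j into 4q, so 170 = 10q and q = 17.

17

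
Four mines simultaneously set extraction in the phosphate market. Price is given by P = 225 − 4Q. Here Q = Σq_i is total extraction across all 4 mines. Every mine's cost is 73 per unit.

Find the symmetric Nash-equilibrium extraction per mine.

A representative mine's profit is π_i = q_i(225 − 4Q) − 73q_i, with Q = q_i + Σ_{j≠i} q_j.
First-order condition: 152 − 8q_i − 4Σ_{j≠i} q_j = 0.
With identical mines, set every q_j = q: then 152 − 8q − 12q = 0, i.e. q = 152/20 = 7.6.

7.6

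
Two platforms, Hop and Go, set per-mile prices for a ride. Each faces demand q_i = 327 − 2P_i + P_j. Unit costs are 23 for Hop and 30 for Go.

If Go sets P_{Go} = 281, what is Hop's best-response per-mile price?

Hop's profit: π = (P_{Hop} − 23)(327 − 2P_{Hop} + P_{Go}).
∂π/∂P_{Hop} = 373 − 4P_{Hop} + P_{Go} = 0 ⇒ P_{Hop} = 93.25 + 0.25P_{Go}.
At P_{Go} = 281: P_{Hop} = 93.25 + 0.25·281 = 163.5.

163.5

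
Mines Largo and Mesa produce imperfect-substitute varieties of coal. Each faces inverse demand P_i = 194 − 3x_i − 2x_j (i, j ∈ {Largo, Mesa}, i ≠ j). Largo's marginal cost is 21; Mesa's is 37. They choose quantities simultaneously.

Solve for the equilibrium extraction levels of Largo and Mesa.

22.625, 18.625

Mine Largo's profit: π = x_{Largo}(194 − 3x_{Largo} − 2x_{Mesa}) − 21x_{Largo}.
∂π/∂x_{Largo} = 173 − 6x_{Largo} − 2x_{Mesa} = 0 ⇒ x_{Largo} = 173/6 − (1/3)x_{Mesa}.
Similarly x_{Mesa} = 157/6 − (1/3)x_{Largo}.
Plugging x_{Mesa} into Largo's best response: x_{Largo} = 173/6 − (1/3)(157/6 − (1/3)x_{Largo}) ⇒ (8/9)x_{Largo} = 181/9, so x_{Largo} = 22.625.
Then x_{Mesa} = 157/6 − (1/3)·22.625 = 18.625.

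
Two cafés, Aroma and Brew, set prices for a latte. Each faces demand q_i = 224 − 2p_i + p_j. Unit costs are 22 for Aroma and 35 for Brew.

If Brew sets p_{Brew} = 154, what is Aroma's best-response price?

105.5

Aroma's profit: π = (p_{Aroma} − 22)(224 − 2p_{Aroma} + p_{Brew}).
∂π/∂p_{Aroma} = 268 − 4p_{Aroma} + p_{Brew} = 0 ⇒ p_{Aroma} = 67 + 0.25p_{Brew}.
At p_{Brew} = 154: p_{Aroma} = 67 + 0.25·154 = 105.5.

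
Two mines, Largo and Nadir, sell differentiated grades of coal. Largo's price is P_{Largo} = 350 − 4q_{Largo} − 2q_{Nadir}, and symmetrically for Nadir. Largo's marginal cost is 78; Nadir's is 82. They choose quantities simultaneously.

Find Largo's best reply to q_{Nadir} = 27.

Mine Largo's profit: π = q_{Largo}(350 − 4q_{Largo} − 2q_{Nadir}) − 78q_{Largo}.
∂π/∂q_{Largo} = 272 − 8q_{Largo} − 2q_{Nadir} = 0 ⇒ q_{Largo} = 34 − 0.25q_{Nadir}.
At q_{Nadir} = 27: q_{Largo} = 34 − 0.25·27 = 27.25.

27.25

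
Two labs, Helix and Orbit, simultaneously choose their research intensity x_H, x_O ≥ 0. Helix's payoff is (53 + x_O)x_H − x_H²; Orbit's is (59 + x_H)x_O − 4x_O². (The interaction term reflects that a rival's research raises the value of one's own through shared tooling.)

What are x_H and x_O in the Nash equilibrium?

32.2, 11.4

Expanding Helix's payoff: 53x_H + x_Ox_H − x_H².
∂π/∂x_H = 53 + x_O − 2x_H = 0, so x_H = 26.5 + 0.5x_O.
Likewise for Orbit: x_O = 7.375 + 0.125x_H.
Plugging x_O into Helix's best response: x_H = 26.5 + 0.5(7.375 + 0.125x_H) ⇒ 0.9375x_H = 30.1875, so x_H = 32.2.
Then x_O = 7.375 + 0.125·32.2 = 11.4.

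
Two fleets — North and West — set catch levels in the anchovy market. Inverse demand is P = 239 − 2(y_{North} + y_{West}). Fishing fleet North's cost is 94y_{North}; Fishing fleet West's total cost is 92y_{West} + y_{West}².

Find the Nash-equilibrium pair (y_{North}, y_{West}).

28.8, 14.9

Fishing fleet North's profit: π = y_{North}(239 − 2(y_{North} + y_{West})) − 94y_{North}.
∂π/∂y_{North} = 145 − 4y_{North} − 2y_{West} = 0, so y_{North} = 36.25 − 0.5y_{West}.
For West: ∂π/∂y_{West} = 147 − 6y_{West} − 2y_{North} = 0 ⇒ y_{West} = 24.5 − (1/3)y_{North}.
Solving the two reaction functions simultaneously: (1 − (−0.5)(−1/3))y_{North} = 36.25 − 0.5·24.5, so (5/6)y_{North} = 24 and y_{North} = 28.8.
Then y_{West} = 24.5 − (1/3)·28.8 = 14.9.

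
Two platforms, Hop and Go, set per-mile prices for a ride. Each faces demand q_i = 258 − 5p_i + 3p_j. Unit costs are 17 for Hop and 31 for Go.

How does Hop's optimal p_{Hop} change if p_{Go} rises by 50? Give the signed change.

Hop's profit: π = (p_{Hop} − 17)(258 − 5p_{Hop} + 3p_{Go}).
∂π/∂p_{Hop} = 343 − 10p_{Hop} + 3p_{Go} = 0 ⇒ p_{Hop} = 34.3 + 0.3p_{Go}.
The reaction-function slope is 0.3, so a 50-unit rise in p_{Go} moves p_{Hop} by 0.3 × 50 = 15. Hop's best response rises — the actions are strategic complements.

15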